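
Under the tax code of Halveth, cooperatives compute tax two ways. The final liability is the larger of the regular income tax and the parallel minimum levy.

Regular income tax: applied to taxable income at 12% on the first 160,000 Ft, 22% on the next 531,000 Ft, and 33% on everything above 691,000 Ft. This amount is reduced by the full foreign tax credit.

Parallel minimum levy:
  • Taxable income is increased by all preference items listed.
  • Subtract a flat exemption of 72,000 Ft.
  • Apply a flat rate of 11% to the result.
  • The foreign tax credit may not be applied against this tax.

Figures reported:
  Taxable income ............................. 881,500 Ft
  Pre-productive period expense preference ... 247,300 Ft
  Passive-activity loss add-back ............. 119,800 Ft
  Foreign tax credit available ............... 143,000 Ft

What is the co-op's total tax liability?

129,426 Ft

Regular income tax:
  160,000 Ft × 12% = 19,200 Ft
  531,000 Ft × 22% = 116,820 Ft
  190,500 Ft × 33% = 62,865 Ft
  → 198,885 Ft
  Less foreign tax credit 143,000 Ft → 55,885 Ft

Parallel minimum levy:
  Adjusted income: 881,500 Ft + 247,300 Ft + 119,800 Ft = 1,248,600 Ft
  Less exemption 72,000 Ft → base 1,176,600 Ft
  1,176,600 Ft × 11% = 129,426 Ft

129,426 Ft > 55,885 Ft, so the parallel minimum levy is the binding amount.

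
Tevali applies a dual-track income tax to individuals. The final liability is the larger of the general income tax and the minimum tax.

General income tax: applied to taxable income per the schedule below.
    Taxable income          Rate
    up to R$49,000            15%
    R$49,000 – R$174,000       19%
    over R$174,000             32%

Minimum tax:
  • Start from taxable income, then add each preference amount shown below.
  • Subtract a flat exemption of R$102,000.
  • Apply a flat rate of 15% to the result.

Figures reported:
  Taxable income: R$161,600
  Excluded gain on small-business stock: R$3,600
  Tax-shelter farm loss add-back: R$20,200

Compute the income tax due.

General income tax:
  R$49,000 × 15% = R$7,350
  R$112,600 × 19% = R$21,394
  → R$28,744

Minimum tax:
  Adjusted income: R$161,600 + R$3,600 + R$20,200 = R$185,400
  Less exemption R$102,000 → base R$83,400
  R$83,400 × 15% = R$12,510

R$28,744 > R$12,510, so the general income tax governs.

R$28,744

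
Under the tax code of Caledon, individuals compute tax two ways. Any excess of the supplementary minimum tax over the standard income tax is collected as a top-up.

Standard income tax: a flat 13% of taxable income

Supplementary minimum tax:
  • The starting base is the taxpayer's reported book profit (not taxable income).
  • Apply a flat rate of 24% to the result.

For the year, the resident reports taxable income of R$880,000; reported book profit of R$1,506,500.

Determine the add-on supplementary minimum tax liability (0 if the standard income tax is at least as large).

R$247,160

Supplementary minimum tax:
  Base (reported book profit): R$1,506,500
  R$1,506,500 × 24% = R$361,560

Standard income tax:
  R$880,000 × 13% = R$114,400

Excess of supplementary minimum tax over standard income tax: R$361,560 − R$114,400 = R$247,160.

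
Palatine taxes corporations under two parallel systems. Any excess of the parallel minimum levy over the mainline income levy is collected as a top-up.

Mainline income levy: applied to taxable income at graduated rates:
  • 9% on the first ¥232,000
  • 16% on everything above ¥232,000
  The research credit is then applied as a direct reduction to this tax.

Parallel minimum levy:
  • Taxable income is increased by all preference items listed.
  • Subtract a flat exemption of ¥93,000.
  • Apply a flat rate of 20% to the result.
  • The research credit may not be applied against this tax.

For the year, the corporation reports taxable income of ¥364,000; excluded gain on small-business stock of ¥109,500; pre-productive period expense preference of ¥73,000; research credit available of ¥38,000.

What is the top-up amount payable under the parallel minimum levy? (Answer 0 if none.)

Parallel minimum levy:
  Adjusted income: ¥364,000 + ¥109,500 + ¥73,000 = ¥546,500
  Less exemption ¥93,000 → base ¥453,500
  ¥453,500 × 20% = ¥90,700

Mainline income levy:
  ¥232,000 × 9% = ¥20,880
  ¥132,000 × 16% = ¥21,120
  → ¥42,000
  Less research credit ¥38,000 → ¥4,000

Excess of parallel minimum levy over mainline income levy: ¥90,700 − ¥4,000 = ¥86,700.

¥86,700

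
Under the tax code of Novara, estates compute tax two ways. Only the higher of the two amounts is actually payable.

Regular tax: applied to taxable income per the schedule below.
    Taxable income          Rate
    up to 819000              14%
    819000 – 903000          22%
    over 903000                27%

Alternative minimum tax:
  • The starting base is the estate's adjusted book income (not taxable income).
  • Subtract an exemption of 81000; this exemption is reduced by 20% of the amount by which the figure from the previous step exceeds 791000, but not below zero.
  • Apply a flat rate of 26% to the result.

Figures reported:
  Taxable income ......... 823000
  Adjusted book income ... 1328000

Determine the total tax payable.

345280

Regular tax:
  819000 × 14% = 114660
  4000 × 22% = 880
  → 115540

Alternative minimum tax:
  Base (adjusted book income): 1328000
  Exemption: 20% × (1328000 − 791000) = 107400 ≥ 81000, so the exemption is fully phased out
  Base: 1328000 − 0 = 1328000
  1328000 × 26% = 345280

345280 > 115540, so the alternative minimum tax is the binding amount.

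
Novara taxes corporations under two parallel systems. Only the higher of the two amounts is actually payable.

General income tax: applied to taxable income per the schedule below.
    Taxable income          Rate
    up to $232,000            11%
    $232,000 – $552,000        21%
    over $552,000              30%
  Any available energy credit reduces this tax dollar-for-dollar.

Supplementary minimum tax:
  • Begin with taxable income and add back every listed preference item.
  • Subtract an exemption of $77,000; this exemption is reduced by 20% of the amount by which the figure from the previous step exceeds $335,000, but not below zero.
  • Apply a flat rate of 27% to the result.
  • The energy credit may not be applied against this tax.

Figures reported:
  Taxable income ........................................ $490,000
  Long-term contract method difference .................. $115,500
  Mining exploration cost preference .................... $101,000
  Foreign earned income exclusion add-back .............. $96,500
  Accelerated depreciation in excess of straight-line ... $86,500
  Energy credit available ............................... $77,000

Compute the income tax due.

$240,165

General income tax:
  $232,000 × 11% = $25,520
  $258,000 × 21% = $54,180
  → $79,700
  Less energy credit $77,000 → $2,700

Supplementary minimum tax:
  Adjusted income: $490,000 + $115,500 + $101,000 + $96,500 + $86,500 = $889,500
  Exemption: 20% × ($889,500 − $335,000) = $110,900 ≥ $77,000, so the exemption is fully phased out
  Base: $889,500 − $0 = $889,500
  $889,500 × 27% = $240,165

$240,165 > $2,700, so the supplementary minimum tax is the binding amount.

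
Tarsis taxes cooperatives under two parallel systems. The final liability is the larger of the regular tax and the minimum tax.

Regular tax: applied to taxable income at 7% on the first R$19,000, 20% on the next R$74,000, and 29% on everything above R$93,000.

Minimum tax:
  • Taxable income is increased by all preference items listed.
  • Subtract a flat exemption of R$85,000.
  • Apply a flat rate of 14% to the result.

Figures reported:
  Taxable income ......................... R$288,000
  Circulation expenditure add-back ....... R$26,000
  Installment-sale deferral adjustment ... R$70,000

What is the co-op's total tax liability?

Regular tax:
  R$19,000 × 7% = R$1,330
  R$74,000 × 20% = R$14,800
  R$195,000 × 29% = R$56,550
  → R$72,680

Minimum tax:
  Adjusted income: R$288,000 + R$26,000 + R$70,000 = R$384,000
  Less exemption R$85,000 → base R$299,000
  R$299,000 × 14% = R$41,860

R$72,680 > R$41,860, so the regular tax governs.

R$72,680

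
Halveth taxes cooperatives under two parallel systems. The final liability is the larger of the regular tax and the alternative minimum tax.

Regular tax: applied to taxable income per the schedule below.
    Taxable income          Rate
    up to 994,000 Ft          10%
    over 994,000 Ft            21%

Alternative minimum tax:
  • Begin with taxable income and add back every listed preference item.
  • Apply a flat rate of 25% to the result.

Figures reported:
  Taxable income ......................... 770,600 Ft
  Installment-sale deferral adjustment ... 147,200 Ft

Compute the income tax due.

229,450 Ft

Regular tax:
  770,600 Ft × 10% = 77,060 Ft

Alternative minimum tax:
  Adjusted income: 770,600 Ft + 147,200 Ft = 917,800 Ft
  917,800 Ft × 25% = 229,450 Ft

229,450 Ft > 77,060 Ft, so the alternative minimum tax is the binding amount.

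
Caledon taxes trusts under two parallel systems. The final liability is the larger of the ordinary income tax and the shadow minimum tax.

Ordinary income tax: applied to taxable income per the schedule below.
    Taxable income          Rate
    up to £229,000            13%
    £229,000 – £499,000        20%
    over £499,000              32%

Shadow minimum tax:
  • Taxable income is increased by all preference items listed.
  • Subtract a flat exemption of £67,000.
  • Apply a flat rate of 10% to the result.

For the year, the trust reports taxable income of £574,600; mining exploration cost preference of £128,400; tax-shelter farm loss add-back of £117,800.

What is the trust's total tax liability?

Ordinary income tax:
  £229,000 × 13% = £29,770
  £270,000 × 20% = £54,000
  £75,600 × 32% = £24,192
  → £107,962

Shadow minimum tax:
  Adjusted income: £574,600 + £128,400 + £117,800 = £820,800
  Less exemption £67,000 → base £753,800
  £753,800 × 10% = £75,380

£107,962 > £75,380, so the ordinary income tax governs.

£107,962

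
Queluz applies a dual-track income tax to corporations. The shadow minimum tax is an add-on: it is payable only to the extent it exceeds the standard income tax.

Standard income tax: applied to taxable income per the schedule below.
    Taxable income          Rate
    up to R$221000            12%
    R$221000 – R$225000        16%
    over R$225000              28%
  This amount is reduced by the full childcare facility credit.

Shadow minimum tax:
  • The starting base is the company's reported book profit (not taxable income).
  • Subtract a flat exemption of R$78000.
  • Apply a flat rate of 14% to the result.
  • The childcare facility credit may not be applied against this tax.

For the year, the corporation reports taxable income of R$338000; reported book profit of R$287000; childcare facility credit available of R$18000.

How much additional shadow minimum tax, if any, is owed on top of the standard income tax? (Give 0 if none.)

R$0

Standard income tax:
  R$221000 × 12% = R$26520
  R$4000 × 16% = R$640
  R$113000 × 28% = R$31640
  → R$58800
  Less childcare facility credit R$18000 → R$40800

Shadow minimum tax:
  Base (reported book profit): R$287000
  Less exemption R$78000 → base R$209000
  R$209000 × 14% = R$29260

R$29260 ≤ R$40800, so no add-on is due.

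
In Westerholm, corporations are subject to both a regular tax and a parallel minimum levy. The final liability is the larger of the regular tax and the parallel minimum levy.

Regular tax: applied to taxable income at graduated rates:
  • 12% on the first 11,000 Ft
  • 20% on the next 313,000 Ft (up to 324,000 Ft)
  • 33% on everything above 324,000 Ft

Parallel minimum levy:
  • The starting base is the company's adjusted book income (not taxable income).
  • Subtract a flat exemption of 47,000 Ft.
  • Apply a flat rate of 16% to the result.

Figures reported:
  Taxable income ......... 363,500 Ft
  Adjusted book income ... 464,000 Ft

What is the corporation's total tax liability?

76,955 Ft

Regular tax:
  11,000 Ft × 12% = 1,320 Ft
  313,000 Ft × 20% = 62,600 Ft
  39,500 Ft × 33% = 13,035 Ft
  → 76,955 Ft

Parallel minimum levy:
  Base (adjusted book income): 464,000 Ft
  Less exemption 47,000 Ft → base 417,000 Ft
  417,000 Ft × 16% = 66,720 Ft

76,955 Ft > 66,720 Ft, so the regular tax governs.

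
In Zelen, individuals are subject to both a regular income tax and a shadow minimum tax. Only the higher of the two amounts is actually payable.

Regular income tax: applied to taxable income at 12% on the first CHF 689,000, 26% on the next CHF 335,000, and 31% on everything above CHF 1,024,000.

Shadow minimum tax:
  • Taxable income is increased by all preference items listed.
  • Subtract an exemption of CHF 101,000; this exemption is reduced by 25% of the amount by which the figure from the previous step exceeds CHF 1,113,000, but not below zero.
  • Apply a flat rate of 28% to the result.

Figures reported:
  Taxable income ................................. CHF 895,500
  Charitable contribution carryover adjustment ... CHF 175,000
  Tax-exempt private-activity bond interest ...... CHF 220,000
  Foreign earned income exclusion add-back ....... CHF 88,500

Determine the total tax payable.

CHF 376,460

Shadow minimum tax:
  Adjusted income: CHF 895,500 + CHF 175,000 + CHF 220,000 + CHF 88,500 = CHF 1,379,000
  Exemption: CHF 101,000 − 25% × (CHF 1,379,000 − CHF 1,113,000) = CHF 101,000 − CHF 66,500 = CHF 34,500
  Base: CHF 1,379,000 − CHF 34,500 = CHF 1,344,500
  CHF 1,344,500 × 28% = CHF 376,460

Regular income tax:
  CHF 689,000 × 12% = CHF 82,680
  CHF 206,500 × 26% = CHF 53,690
  → CHF 136,370

CHF 376,460 > CHF 136,370, so the shadow minimum tax is the binding amount.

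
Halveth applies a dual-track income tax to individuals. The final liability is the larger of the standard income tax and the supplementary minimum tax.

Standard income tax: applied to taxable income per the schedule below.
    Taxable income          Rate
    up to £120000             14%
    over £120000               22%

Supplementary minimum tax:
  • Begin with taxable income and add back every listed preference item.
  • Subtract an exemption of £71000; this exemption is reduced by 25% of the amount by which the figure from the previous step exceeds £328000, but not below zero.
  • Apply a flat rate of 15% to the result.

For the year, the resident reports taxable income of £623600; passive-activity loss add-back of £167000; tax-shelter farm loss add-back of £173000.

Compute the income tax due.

Supplementary minimum tax:
  Adjusted income: £623600 + £167000 + £173000 = £963600
  Exemption: 25% × (£963600 − £328000) = £158900 ≥ £71000, so the exemption is fully phased out
  Base: £963600 − £0 = £963600
  £963600 × 15% = £144540

Standard income tax:
  £120000 × 14% = £16800
  £503600 × 22% = £110792
  → £127592

£144540 > £127592, so the supplementary minimum tax is the binding amount.

£144540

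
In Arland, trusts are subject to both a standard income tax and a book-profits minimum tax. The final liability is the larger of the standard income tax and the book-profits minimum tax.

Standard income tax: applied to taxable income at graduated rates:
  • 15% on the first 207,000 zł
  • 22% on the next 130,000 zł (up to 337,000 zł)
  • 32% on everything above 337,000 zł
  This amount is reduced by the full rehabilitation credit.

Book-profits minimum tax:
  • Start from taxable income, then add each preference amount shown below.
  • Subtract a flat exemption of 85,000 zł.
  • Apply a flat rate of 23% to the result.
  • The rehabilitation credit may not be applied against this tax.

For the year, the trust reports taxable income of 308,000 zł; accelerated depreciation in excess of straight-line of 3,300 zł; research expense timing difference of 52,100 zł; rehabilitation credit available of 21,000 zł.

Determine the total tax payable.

Standard income tax:
  207,000 zł × 15% = 31,050 zł
  101,000 zł × 22% = 22,220 zł
  → 53,270 zł
  Less rehabilitation credit 21,000 zł → 32,270 zł

Book-profits minimum tax:
  Adjusted income: 308,000 zł + 3,300 zł + 52,100 zł = 363,400 zł
  Less exemption 85,000 zł → base 278,400 zł
  278,400 zł × 23% = 64,032 zł

64,032 zł > 32,270 zł, so the book-profits minimum tax is the binding amount.

64,032 zł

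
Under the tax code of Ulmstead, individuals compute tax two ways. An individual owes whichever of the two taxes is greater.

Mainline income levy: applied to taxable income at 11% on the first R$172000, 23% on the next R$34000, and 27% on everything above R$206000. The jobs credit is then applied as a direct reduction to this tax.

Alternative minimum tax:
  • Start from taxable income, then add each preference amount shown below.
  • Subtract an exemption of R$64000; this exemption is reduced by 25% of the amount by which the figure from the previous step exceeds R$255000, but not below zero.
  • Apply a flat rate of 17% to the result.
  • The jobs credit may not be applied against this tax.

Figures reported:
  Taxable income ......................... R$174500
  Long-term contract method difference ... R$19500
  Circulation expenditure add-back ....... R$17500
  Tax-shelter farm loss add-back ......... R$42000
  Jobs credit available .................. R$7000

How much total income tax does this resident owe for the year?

Mainline income levy:
  R$172000 × 11% = R$18920
  R$2500 × 23% = R$575
  → R$19495
  Less jobs credit R$7000 → R$12495

Alternative minimum tax:
  Adjusted income: R$174500 + R$19500 + R$17500 + R$42000 = R$253500
  Exemption: R$253500 ≤ R$255000, so full R$64000 applies
  Base: R$253500 − R$64000 = R$189500
  R$189500 × 17% = R$32215

R$32215 > R$12495, so the alternative minimum tax is the binding amount.

R$32215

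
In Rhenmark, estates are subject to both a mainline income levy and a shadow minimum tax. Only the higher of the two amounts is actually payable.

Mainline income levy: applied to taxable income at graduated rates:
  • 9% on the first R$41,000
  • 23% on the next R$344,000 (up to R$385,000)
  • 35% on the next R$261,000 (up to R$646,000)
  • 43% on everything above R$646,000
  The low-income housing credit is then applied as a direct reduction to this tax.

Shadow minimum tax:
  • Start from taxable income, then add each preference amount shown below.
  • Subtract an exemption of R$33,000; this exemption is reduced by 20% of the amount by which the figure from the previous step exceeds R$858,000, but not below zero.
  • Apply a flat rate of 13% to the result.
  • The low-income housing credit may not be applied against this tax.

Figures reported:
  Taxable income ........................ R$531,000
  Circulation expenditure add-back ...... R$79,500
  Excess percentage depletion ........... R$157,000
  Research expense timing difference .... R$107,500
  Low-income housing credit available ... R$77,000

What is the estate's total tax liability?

R$109,902

Shadow minimum tax:
  Adjusted income: R$531,000 + R$79,500 + R$157,000 + R$107,500 = R$875,000
  Exemption: R$33,000 − 20% × (R$875,000 − R$858,000) = R$33,000 − R$3,400 = R$29,600
  Base: R$875,000 − R$29,600 = R$845,400
  R$845,400 × 13% = R$109,902

Mainline income levy:
  R$41,000 × 9% = R$3,690
  R$344,000 × 23% = R$79,120
  R$146,000 × 35% = R$51,100
  → R$133,910
  Less low-income housing credit R$77,000 → R$56,910

R$109,902 > R$56,910, so the shadow minimum tax is the binding amount.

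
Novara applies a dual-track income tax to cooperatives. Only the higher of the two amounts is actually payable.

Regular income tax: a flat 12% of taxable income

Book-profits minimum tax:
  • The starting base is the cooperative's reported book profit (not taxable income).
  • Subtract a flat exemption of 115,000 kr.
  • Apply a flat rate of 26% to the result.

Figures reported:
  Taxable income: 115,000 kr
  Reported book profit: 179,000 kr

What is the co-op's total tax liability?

Regular income tax:
  115,000 kr × 12% = 13,800 kr

Book-profits minimum tax:
  Base (reported book profit): 179,000 kr
  Less exemption 115,000 kr → base 64,000 kr
  64,000 kr × 26% = 16,640 kr

16,640 kr > 13,800 kr, so the book-profits minimum tax is the binding amount.

16,640 kr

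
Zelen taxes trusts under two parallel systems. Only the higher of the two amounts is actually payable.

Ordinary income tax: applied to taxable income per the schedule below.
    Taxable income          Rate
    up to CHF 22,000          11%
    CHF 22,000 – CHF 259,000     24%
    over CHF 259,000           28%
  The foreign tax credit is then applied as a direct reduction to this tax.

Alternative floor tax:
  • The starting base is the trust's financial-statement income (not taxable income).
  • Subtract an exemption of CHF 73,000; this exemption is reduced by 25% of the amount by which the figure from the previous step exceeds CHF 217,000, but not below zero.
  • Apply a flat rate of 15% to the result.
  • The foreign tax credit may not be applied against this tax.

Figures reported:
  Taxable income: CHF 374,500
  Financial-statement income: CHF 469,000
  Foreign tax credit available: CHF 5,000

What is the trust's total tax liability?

CHF 86,640

Ordinary income tax:
  CHF 22,000 × 11% = CHF 2,420
  CHF 237,000 × 24% = CHF 56,880
  CHF 115,500 × 28% = CHF 32,340
  → CHF 91,640
  Less foreign tax credit CHF 5,000 → CHF 86,640

Alternative floor tax:
  Base (financial-statement income): CHF 469,000
  Exemption: CHF 73,000 − 25% × (CHF 469,000 − CHF 217,000) = CHF 73,000 − CHF 63,000 = CHF 10,000
  Base: CHF 469,000 − CHF 10,000 = CHF 459,000
  CHF 459,000 × 15% = CHF 68,850

CHF 86,640 > CHF 68,850, so the ordinary income tax governs.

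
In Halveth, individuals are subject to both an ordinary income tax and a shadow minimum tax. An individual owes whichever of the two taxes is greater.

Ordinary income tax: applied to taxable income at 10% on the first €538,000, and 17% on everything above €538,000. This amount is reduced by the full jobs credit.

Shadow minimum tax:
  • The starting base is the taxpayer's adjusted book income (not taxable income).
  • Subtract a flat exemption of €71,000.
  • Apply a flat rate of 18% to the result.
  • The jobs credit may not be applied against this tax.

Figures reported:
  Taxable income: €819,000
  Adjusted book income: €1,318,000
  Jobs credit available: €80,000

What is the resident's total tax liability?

Ordinary income tax:
  €538,000 × 10% = €53,800
  €281,000 × 17% = €47,770
  → €101,570
  Less jobs credit €80,000 → €21,570

Shadow minimum tax:
  Base (adjusted book income): €1,318,000
  Less exemption €71,000 → base €1,247,000
  €1,247,000 × 18% = €224,460

€224,460 > €21,570, so the shadow minimum tax is the binding amount.

€224,460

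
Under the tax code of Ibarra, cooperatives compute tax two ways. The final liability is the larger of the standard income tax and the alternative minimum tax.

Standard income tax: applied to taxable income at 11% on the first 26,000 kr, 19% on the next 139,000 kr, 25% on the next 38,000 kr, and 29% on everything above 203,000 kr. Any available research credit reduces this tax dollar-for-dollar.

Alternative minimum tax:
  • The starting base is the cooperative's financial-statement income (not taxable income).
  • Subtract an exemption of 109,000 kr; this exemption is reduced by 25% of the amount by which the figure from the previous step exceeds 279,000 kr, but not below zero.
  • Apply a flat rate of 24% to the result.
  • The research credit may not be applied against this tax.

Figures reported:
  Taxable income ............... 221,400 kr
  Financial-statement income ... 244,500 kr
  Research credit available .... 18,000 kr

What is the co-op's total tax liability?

32,520 kr

Alternative minimum tax:
  Base (financial-statement income): 244,500 kr
  Exemption: 244,500 kr ≤ 279,000 kr, so full 109,000 kr applies
  Base: 244,500 kr − 109,000 kr = 135,500 kr
  135,500 kr × 24% = 32,520 kr

Standard income tax:
  26,000 kr × 11% = 2,860 kr
  139,000 kr × 19% = 26,410 kr
  38,000 kr × 25% = 9,500 kr
  18,400 kr × 29% = 5,336 kr
  → 44,106 kr
  Less research credit 18,000 kr → 26,106 kr

32,520 kr > 26,106 kr, so the alternative minimum tax is the binding amount.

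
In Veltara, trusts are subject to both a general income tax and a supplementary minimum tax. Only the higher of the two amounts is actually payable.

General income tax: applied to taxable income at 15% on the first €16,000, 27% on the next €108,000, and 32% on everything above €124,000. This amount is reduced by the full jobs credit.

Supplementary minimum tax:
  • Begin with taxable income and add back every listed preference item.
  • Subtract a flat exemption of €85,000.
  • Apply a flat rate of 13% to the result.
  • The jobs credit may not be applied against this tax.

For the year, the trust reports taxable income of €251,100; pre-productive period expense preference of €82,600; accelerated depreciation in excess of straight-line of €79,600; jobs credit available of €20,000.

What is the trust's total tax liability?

€52,232

General income tax:
  €16,000 × 15% = €2,400
  €108,000 × 27% = €29,160
  €127,100 × 32% = €40,672
  → €72,232
  Less jobs credit €20,000 → €52,232

Supplementary minimum tax:
  Adjusted income: €251,100 + €82,600 + €79,600 = €413,300
  Less exemption €85,000 → base €328,300
  €328,300 × 13% = €42,679

€52,232 > €42,679, so the general income tax governs.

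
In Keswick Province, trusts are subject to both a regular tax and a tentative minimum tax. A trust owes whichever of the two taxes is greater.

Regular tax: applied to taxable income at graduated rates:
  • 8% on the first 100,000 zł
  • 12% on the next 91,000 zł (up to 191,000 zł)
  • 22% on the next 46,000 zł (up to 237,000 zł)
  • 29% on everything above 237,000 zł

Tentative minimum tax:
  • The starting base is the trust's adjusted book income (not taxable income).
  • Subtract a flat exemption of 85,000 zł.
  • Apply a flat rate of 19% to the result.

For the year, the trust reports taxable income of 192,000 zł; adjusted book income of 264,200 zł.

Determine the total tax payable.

34,048 zł

Regular tax:
  100,000 zł × 8% = 8,000 zł
  91,000 zł × 12% = 10,920 zł
  1,000 zł × 22% = 220 zł
  → 19,140 zł

Tentative minimum tax:
  Base (adjusted book income): 264,200 zł
  Less exemption 85,000 zł → base 179,200 zł
  179,200 zł × 19% = 34,048 zł

34,048 zł > 19,140 zł, so the tentative minimum tax is the binding amount.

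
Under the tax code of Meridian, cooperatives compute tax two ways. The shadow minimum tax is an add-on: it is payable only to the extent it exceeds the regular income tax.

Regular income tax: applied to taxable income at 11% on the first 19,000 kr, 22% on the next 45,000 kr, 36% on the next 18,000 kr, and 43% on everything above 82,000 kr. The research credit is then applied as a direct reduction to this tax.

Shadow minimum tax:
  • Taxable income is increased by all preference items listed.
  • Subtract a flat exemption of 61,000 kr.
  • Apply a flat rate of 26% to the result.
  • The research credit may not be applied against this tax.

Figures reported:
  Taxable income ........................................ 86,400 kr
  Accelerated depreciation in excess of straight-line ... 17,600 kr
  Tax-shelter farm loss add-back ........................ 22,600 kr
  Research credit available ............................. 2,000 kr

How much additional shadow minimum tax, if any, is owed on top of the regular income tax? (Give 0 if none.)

Shadow minimum tax:
  Adjusted income: 86,400 kr + 17,600 kr + 22,600 kr = 126,600 kr
  Less exemption 61,000 kr → base 65,600 kr
  65,600 kr × 26% = 17,056 kr

Regular income tax:
  19,000 kr × 11% = 2,090 kr
  45,000 kr × 22% = 9,900 kr
  18,000 kr × 36% = 6,480 kr
  4,400 kr × 43% = 1,892 kr
  → 20,362 kr
  Less research credit 2,000 kr → 18,362 kr

17,056 kr ≤ 18,362 kr, so no add-on is due.

0 kr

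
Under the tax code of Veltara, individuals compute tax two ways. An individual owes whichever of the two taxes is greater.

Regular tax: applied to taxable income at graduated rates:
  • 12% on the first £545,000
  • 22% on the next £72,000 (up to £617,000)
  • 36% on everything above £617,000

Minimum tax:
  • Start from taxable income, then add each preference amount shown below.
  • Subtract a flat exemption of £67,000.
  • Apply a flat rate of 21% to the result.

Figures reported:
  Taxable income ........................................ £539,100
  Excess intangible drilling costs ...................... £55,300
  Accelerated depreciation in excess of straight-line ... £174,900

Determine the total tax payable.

Minimum tax:
  Adjusted income: £539,100 + £55,300 + £174,900 = £769,300
  Less exemption £67,000 → base £702,300
  £702,300 × 21% = £147,483

Regular tax:
  £539,100 × 12% = £64,692

£147,483 > £64,692, so the minimum tax is the binding amount.

£147,483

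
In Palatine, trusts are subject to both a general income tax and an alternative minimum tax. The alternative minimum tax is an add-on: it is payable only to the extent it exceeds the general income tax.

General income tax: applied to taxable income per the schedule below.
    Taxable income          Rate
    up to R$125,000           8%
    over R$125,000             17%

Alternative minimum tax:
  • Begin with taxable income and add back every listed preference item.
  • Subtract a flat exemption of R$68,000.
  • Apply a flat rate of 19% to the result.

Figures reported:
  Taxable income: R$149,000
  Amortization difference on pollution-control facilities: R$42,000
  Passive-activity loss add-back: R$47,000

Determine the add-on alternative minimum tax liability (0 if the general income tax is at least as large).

R$18,220

General income tax:
  R$125,000 × 8% = R$10,000
  R$24,000 × 17% = R$4,080
  → R$14,080

Alternative minimum tax:
  Adjusted income: R$149,000 + R$42,000 + R$47,000 = R$238,000
  Less exemption R$68,000 → base R$170,000
  R$170,000 × 19% = R$32,300

Excess of alternative minimum tax over general income tax: R$32,300 − R$14,080 = R$18,220.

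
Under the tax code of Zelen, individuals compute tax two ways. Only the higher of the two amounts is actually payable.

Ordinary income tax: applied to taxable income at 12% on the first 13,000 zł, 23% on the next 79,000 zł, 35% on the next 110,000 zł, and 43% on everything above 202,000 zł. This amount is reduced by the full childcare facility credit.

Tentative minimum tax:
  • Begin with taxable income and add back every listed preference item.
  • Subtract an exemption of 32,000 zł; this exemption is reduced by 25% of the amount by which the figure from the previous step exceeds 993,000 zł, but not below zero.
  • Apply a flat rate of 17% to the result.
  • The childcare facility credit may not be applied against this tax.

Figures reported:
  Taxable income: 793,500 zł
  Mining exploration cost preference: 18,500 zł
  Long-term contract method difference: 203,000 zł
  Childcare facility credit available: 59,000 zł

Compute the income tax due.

253,575 zł

Ordinary income tax:
  13,000 zł × 12% = 1,560 zł
  79,000 zł × 23% = 18,170 zł
  110,000 zł × 35% = 38,500 zł
  591,500 zł × 43% = 254,345 zł
  → 312,575 zł
  Less childcare facility credit 59,000 zł → 253,575 zł

Tentative minimum tax:
  Adjusted income: 793,500 zł + 18,500 zł + 203,000 zł = 1,015,000 zł
  Exemption: 32,000 zł − 25% × (1,015,000 zł − 993,000 zł) = 32,000 zł − 5,500 zł = 26,500 zł
  Base: 1,015,000 zł − 26,500 zł = 988,500 zł
  988,500 zł × 17% = 168,045 zł

253,575 zł > 168,045 zł, so the ordinary income tax governs.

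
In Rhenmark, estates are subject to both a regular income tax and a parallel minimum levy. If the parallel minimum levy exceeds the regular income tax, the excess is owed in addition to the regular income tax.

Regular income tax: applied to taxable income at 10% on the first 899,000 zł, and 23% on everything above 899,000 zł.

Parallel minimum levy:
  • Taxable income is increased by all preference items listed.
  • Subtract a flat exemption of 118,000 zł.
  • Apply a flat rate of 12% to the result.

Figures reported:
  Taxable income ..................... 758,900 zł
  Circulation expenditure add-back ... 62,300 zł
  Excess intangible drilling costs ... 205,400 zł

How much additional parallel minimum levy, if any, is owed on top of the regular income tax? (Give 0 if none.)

33,142 zł

Regular income tax:
  758,900 zł × 10% = 75,890 zł

Parallel minimum levy:
  Adjusted income: 758,900 zł + 62,300 zł + 205,400 zł = 1,026,600 zł
  Less exemption 118,000 zł → base 908,600 zł
  908,600 zł × 12% = 109,032 zł

Excess of parallel minimum levy over regular income tax: 109,032 zł − 75,890 zł = 33,142 zł.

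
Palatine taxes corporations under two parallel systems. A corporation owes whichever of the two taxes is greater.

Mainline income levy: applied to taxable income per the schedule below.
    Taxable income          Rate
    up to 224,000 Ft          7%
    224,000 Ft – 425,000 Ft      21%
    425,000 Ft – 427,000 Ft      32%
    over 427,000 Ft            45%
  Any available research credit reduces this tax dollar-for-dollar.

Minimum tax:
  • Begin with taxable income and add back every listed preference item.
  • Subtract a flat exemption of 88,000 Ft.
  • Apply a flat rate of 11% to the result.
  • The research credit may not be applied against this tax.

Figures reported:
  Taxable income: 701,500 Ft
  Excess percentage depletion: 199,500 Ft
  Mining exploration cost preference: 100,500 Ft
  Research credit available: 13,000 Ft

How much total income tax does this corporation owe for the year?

Mainline income levy:
  224,000 Ft × 7% = 15,680 Ft
  201,000 Ft × 21% = 42,210 Ft
  2,000 Ft × 32% = 640 Ft
  274,500 Ft × 45% = 123,525 Ft
  → 182,055 Ft
  Less research credit 13,000 Ft → 169,055 Ft

Minimum tax:
  Adjusted income: 701,500 Ft + 199,500 Ft + 100,500 Ft = 1,001,500 Ft
  Less exemption 88,000 Ft → base 913,500 Ft
  913,500 Ft × 11% = 100,485 Ft

169,055 Ft > 100,485 Ft, so the mainline income levy governs.

169,055 Ft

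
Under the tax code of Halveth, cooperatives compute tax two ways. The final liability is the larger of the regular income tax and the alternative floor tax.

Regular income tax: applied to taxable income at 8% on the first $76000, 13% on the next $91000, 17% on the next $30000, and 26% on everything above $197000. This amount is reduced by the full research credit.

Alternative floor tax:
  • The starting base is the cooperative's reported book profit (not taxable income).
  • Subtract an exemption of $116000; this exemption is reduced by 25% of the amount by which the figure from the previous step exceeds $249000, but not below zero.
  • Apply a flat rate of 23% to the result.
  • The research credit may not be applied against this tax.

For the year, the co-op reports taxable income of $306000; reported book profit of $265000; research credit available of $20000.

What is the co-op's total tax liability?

$35190

Alternative floor tax:
  Base (reported book profit): $265000
  Exemption: $116000 − 25% × ($265000 − $249000) = $116000 − $4000 = $112000
  Base: $265000 − $112000 = $153000
  $153000 × 23% = $35190

Regular income tax:
  $76000 × 8% = $6080
  $91000 × 13% = $11830
  $30000 × 17% = $5100
  $109000 × 26% = $28340
  → $51350
  Less research credit $20000 → $31350

$35190 > $31350, so the alternative floor tax is the binding amount.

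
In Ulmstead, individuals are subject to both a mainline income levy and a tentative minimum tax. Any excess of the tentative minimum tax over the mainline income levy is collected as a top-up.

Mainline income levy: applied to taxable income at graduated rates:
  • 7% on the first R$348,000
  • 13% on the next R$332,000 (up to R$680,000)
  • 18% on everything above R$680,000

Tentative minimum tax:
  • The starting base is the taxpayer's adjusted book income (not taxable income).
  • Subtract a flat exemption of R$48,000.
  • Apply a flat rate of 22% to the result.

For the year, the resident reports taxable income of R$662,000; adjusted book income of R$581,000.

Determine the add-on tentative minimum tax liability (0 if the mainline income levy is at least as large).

R$52,080

Tentative minimum tax:
  Base (adjusted book income): R$581,000
  Less exemption R$48,000 → base R$533,000
  R$533,000 × 22% = R$117,260

Mainline income levy:
  R$348,000 × 7% = R$24,360
  R$314,000 × 13% = R$40,820
  → R$65,180

Excess of tentative minimum tax over mainline income levy: R$117,260 − R$65,180 = R$52,080.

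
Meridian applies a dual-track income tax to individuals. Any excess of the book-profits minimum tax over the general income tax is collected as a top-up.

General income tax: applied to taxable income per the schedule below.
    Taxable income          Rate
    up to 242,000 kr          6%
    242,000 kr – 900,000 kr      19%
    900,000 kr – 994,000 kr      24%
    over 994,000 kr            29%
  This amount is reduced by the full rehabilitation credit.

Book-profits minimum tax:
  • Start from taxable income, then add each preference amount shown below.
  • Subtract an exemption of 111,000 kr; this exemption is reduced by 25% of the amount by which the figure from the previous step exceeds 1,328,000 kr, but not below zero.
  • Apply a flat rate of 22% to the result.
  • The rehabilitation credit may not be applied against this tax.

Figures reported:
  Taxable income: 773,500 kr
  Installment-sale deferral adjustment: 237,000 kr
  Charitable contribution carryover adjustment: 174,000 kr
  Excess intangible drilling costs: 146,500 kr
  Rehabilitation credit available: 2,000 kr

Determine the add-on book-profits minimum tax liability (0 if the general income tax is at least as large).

General income tax:
  242,000 kr × 6% = 14,520 kr
  531,500 kr × 19% = 100,985 kr
  → 115,505 kr
  Less rehabilitation credit 2,000 kr → 113,505 kr

Book-profits minimum tax:
  Adjusted income: 773,500 kr + 237,000 kr + 174,000 kr + 146,500 kr = 1,331,000 kr
  Exemption: 111,000 kr − 25% × (1,331,000 kr − 1,328,000 kr) = 111,000 kr − 750 kr = 110,250 kr
  Base: 1,331,000 kr − 110,250 kr = 1,220,750 kr
  1,220,750 kr × 22% = 268,565 kr

Excess of book-profits minimum tax over general income tax: 268,565 kr − 113,505 kr = 155,060 kr.

155,060 kr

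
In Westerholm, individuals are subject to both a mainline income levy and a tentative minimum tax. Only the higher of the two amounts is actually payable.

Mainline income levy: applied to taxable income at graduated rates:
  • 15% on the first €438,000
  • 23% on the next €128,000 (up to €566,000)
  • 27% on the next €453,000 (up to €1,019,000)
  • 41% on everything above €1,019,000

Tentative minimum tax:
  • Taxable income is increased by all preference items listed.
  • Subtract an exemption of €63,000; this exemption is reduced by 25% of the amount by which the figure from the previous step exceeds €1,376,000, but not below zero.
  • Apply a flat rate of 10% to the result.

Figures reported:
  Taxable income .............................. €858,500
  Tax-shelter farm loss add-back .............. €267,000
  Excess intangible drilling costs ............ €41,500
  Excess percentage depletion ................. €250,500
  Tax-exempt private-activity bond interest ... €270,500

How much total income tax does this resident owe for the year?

€174,115

Mainline income levy:
  €438,000 × 15% = €65,700
  €128,000 × 23% = €29,440
  €292,500 × 27% = €78,975
  → €174,115

Tentative minimum tax:
  Adjusted income: €858,500 + €267,000 + €41,500 + €250,500 + €270,500 = €1,688,000
  Exemption: 25% × (€1,688,000 − €1,376,000) = €78,000 ≥ €63,000, so the exemption is fully phased out
  Base: €1,688,000 − €0 = €1,688,000
  €1,688,000 × 10% = €168,800

€174,115 > €168,800, so the mainline income levy governs.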